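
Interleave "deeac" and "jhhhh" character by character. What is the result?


Interleaving "deeac" and "jhhhh":
  Position 0: 'd' from first, 'j' from second => "dj"
  Position 1: 'e' from first, 'h' from second => "eh"
  Position 2: 'e' from first, 'h' from second => "eh"
  Position 3: 'a' from first, 'h' from second => "ah"
  Position 4: 'c' from first, 'h' from second => "ch"
Result: djehehahch

djehehahch


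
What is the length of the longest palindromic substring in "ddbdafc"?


Input: "ddbdafc"
Checking substrings for palindromes:
  [1:4] "dbd" (len 3) => palindrome
  [0:2] "dd" (len 2) => palindrome
Longest palindromic substring: "dbd" with length 3

3


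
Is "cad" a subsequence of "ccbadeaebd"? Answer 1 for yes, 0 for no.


Check if "cad" is a subsequence of "ccbadeaebd"
Greedy scan:
  Position 0 ('c'): matches sub[0] = 'c'
  Position 1 ('c'): no match needed
  Position 2 ('b'): no match needed
  Position 3 ('a'): matches sub[1] = 'a'
  Position 4 ('d'): matches sub[2] = 'd'
  Position 5 ('e'): no match needed
  Position 6 ('a'): no match needed
  Position 7 ('e'): no match needed
  Position 8 ('b'): no match needed
  Position 9 ('d'): no match needed
All 3 characters matched => is a subsequence

1


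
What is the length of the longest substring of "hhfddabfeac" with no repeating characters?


Input: "hhfddabfeac"
Sliding window (track last position of each char):
  Position 0 ('h'): window [0,0] length 1 -- new best
  Position 1 ('h'): repeat (last at 0), move window start to 1
  Position 1 ('h'): window [1,1] length 1
  Position 2 ('f'): window [1,2] length 2 -- new best
  Position 3 ('d'): window [1,3] length 3 -- new best
  Position 4 ('d'): repeat (last at 3), move window start to 4
  Position 4 ('d'): window [4,4] length 1
  Position 5 ('a'): window [4,5] length 2
  Position 6 ('b'): window [4,6] length 3
  Position 7 ('f'): window [4,7] length 4 -- new best
  Position 8 ('e'): window [4,8] length 5 -- new best
  Position 9 ('a'): repeat (last at 5), move window start to 6
  Position 9 ('a'): window [6,9] length 4
  Position 10 ('c'): window [6,10] length 5
Longest substring with no repeats: "dabfe" with length 5

5


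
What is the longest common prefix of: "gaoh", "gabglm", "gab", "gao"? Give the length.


Words: gaoh, gabglm, gab, gao
  Position 0: all 'g' => match
  Position 1: all 'a' => match
  Position 2: ('o', 'b', 'b', 'o') => mismatch, stop
LCP = "ga" (length 2)

2


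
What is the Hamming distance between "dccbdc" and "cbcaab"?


Comparing "dccbdc" and "cbcaab" position by position:
  Position 0: 'd' vs 'c' => differ
  Position 1: 'c' vs 'b' => differ
  Position 2: 'c' vs 'c' => same
  Position 3: 'b' vs 'a' => differ
  Position 4: 'd' vs 'a' => differ
  Position 5: 'c' vs 'b' => differ
Total differences (Hamming distance): 5

5


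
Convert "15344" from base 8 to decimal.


Input: "15344" in base 8
Positional expansion:
  Digit '1' (value 1) x 8^4 = 4096
  Digit '5' (value 5) x 8^3 = 2560
  Digit '3' (value 3) x 8^2 = 192
  Digit '4' (value 4) x 8^1 = 32
  Digit '4' (value 4) x 8^0 = 4
Sum = 6884

6884


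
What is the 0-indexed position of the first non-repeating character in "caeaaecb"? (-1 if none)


Input: caeaaecb
Character frequencies:
  'a': 3
  'b': 1
  'c': 2
  'e': 2
Scanning left to right for freq == 1:
  Position 0 ('c'): freq=2, skip
  Position 1 ('a'): freq=3, skip
  Position 2 ('e'): freq=2, skip
  Position 3 ('a'): freq=3, skip
  Position 4 ('a'): freq=3, skip
  Position 5 ('e'): freq=2, skip
  Position 6 ('c'): freq=2, skip
  Position 7 ('b'): unique! => answer = 7

7


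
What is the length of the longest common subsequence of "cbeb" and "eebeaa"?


LCS of "cbeb" and "eebeaa"
DP table:
           e    e    b    e    a    a
      0    0    0    0    0    0    0
  c   0    0    0    0    0    0    0
  b   0    0    0    1    1    1    1
  e   0    1    1    1    2    2    2
  b   0    1    1    2    2    2    2
LCS length = dp[4][6] = 2

2


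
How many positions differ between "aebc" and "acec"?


Comparing "aebc" and "acec" position by position:
  Position 0: 'a' vs 'a' => same
  Position 1: 'e' vs 'c' => DIFFER
  Position 2: 'b' vs 'e' => DIFFER
  Position 3: 'c' vs 'c' => same
Positions that differ: 2

2


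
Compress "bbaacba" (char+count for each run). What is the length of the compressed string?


Input: bbaacba
Runs:
  'b' x 2 => "b2"
  'a' x 2 => "a2"
  'c' x 1 => "c1"
  'b' x 1 => "b1"
  'a' x 1 => "a1"
Compressed: "b2a2c1b1a1"
Compressed length: 10

10


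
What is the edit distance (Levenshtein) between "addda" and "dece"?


Computing edit distance: "addda" -> "dece"
DP table:
           d    e    c    e
      0    1    2    3    4
  a   1    1    2    3    4
  d   2    1    2    3    4
  d   3    2    2    3    4
  d   4    3    3    3    4
  a   5    4    4    4    4
Edit distance = dp[5][4] = 4

4


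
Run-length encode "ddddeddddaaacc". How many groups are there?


Input: ddddeddddaaacc
Scanning for consecutive runs:
  Group 1: 'd' x 4 (positions 0-3)
  Group 2: 'e' x 1 (positions 4-4)
  Group 3: 'd' x 4 (positions 5-8)
  Group 4: 'a' x 3 (positions 9-11)
  Group 5: 'c' x 2 (positions 12-13)
Total groups: 5

5


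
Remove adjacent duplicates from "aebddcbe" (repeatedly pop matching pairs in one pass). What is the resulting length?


Input: aebddcbe
Stack-based adjacent duplicate removal:
  Read 'a': push. Stack: a
  Read 'e': push. Stack: ae
  Read 'b': push. Stack: aeb
  Read 'd': push. Stack: aebd
  Read 'd': matches stack top 'd' => pop. Stack: aeb
  Read 'c': push. Stack: aebc
  Read 'b': push. Stack: aebcb
  Read 'e': push. Stack: aebcbe
Final stack: "aebcbe" (length 6)

6


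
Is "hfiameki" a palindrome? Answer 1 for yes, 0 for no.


Input: hfiameki
Reversed: ikemaifh
  Compare pos 0 ('h') with pos 7 ('i'): MISMATCH
  Compare pos 1 ('f') with pos 6 ('k'): MISMATCH
  Compare pos 2 ('i') with pos 5 ('e'): MISMATCH
  Compare pos 3 ('a') with pos 4 ('m'): MISMATCH
Result: not a palindrome

0


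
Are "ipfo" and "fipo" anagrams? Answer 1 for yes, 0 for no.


Strings: "ipfo", "fipo"
Sorted first:  fiop
Sorted second: fiop
Sorted forms match => anagrams

1


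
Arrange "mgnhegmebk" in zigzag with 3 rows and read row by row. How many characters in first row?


Zigzag "mgnhegmebk" into 3 rows:
Placing characters:
  'm' => row 0
  'g' => row 1
  'n' => row 2
  'h' => row 1
  'e' => row 0
  'g' => row 1
  'm' => row 2
  'e' => row 1
  'b' => row 0
  'k' => row 1
Rows:
  Row 0: "meb"
  Row 1: "ghgek"
  Row 2: "nm"
First row length: 3

3


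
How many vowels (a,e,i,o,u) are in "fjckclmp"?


Input: fjckclmp
Checking each character:
  'f' at position 0: consonant
  'j' at position 1: consonant
  'c' at position 2: consonant
  'k' at position 3: consonant
  'c' at position 4: consonant
  'l' at position 5: consonant
  'm' at position 6: consonant
  'p' at position 7: consonant
Total vowels: 0

0


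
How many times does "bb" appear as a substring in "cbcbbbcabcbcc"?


Searching for "bb" in "cbcbbbcabcbcc"
Scanning each position:
  Position 0: "cb" => no
  Position 1: "bc" => no
  Position 2: "cb" => no
  Position 3: "bb" => MATCH
  Position 4: "bb" => MATCH
  Position 5: "bc" => no
  Position 6: "ca" => no
  Position 7: "ab" => no
  Position 8: "bc" => no
  Position 9: "cb" => no
  Position 10: "bc" => no
  Position 11: "cc" => no
Total occurrences: 2

2


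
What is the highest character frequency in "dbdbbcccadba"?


Input: dbdbbcccadba
Character counts:
  'a': 2
  'b': 4
  'c': 3
  'd': 3
Maximum frequency: 4

4


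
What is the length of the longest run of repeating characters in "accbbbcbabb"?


Input: "accbbbcbabb"
Scanning for longest run:
  Position 1 ('c'): new char, reset run to 1
  Position 2 ('c'): continues run of 'c', length=2
  Position 3 ('b'): new char, reset run to 1
  Position 4 ('b'): continues run of 'b', length=2
  Position 5 ('b'): continues run of 'b', length=3
  Position 6 ('c'): new char, reset run to 1
  Position 7 ('b'): new char, reset run to 1
  Position 8 ('a'): new char, reset run to 1
  Position 9 ('b'): new char, reset run to 1
  Position 10 ('b'): continues run of 'b', length=2
Longest run: 'b' with length 3

3


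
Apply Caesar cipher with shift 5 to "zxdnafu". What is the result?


Caesar cipher: shift "zxdnafu" by 5
  'z' (pos 25) + 5 = pos 4 = 'e'
  'x' (pos 23) + 5 = pos 2 = 'c'
  'd' (pos 3) + 5 = pos 8 = 'i'
  'n' (pos 13) + 5 = pos 18 = 's'
  'a' (pos 0) + 5 = pos 5 = 'f'
  'f' (pos 5) + 5 = pos 10 = 'k'
  'u' (pos 20) + 5 = pos 25 = 'z'
Result: ecisfkz

ecisfkz


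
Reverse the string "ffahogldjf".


Input: ffahogldjf
Reading characters right to left:
  Position 9: 'f'
  Position 8: 'j'
  Position 7: 'd'
  Position 6: 'l'
  Position 5: 'g'
  Position 4: 'o'
  Position 3: 'h'
  Position 2: 'a'
  Position 1: 'f'
  Position 0: 'f'
Reversed: fjdlgohaff

fjdlgohaff


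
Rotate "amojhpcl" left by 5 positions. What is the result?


Input: "amojhpcl", rotate left by 5
First 5 characters: "amojh"
Remaining characters: "pcl"
Concatenate remaining + first: "pcl" + "amojh" = "pclamojh"

pclamojh


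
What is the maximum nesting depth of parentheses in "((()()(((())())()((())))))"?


Input: "((()()(((())())()((())))))"
Tracking depth:
  Position 0 '(': depth becomes 1
  Position 1 '(': depth becomes 2
  Position 2 '(': depth becomes 3
  Position 3 ')': depth becomes 2
  Position 4 '(': depth becomes 3
  Position 5 ')': depth becomes 2
  Position 6 '(': depth becomes 3
  Position 7 '(': depth becomes 4
  Position 8 '(': depth becomes 5
  Position 9 '(': depth becomes 6
  Position 10 ')': depth becomes 5
  Position 11 ')': depth becomes 4
  Position 12 '(': depth becomes 5
  Position 13 ')': depth becomes 4
  Position 14 ')': depth becomes 3
  Position 15 '(': depth becomes 4
  Position 16 ')': depth becomes 3
  Position 17 '(': depth becomes 4
  Position 18 '(': depth becomes 5
  Position 19 '(': depth becomes 6
  Position 20 ')': depth becomes 5
  Position 21 ')': depth becomes 4
  Position 22 ')': depth becomes 3
  Position 23 ')': depth becomes 2
  Position 24 ')': depth becomes 1
  Position 25 ')': depth becomes 0
Maximum depth reached: 6

6


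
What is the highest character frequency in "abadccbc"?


Input: abadccbc
Character counts:
  'a': 2
  'b': 2
  'c': 3
  'd': 1
Maximum frequency: 3

3


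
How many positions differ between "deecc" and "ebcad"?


Comparing "deecc" and "ebcad" position by position:
  Position 0: 'd' vs 'e' => DIFFER
  Position 1: 'e' vs 'b' => DIFFER
  Position 2: 'e' vs 'c' => DIFFER
  Position 3: 'c' vs 'a' => DIFFER
  Position 4: 'c' vs 'd' => DIFFER
Positions that differ: 5

5


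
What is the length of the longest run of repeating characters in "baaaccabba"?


Input: "baaaccabba"
Scanning for longest run:
  Position 1 ('a'): new char, reset run to 1
  Position 2 ('a'): continues run of 'a', length=2
  Position 3 ('a'): continues run of 'a', length=3
  Position 4 ('c'): new char, reset run to 1
  Position 5 ('c'): continues run of 'c', length=2
  Position 6 ('a'): new char, reset run to 1
  Position 7 ('b'): new char, reset run to 1
  Position 8 ('b'): continues run of 'b', length=2
  Position 9 ('a'): new char, reset run to 1
Longest run: 'a' with length 3

3


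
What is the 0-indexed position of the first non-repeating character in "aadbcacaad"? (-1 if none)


Input: aadbcacaad
Character frequencies:
  'a': 5
  'b': 1
  'c': 2
  'd': 2
Scanning left to right for freq == 1:
  Position 0 ('a'): freq=5, skip
  Position 1 ('a'): freq=5, skip
  Position 2 ('d'): freq=2, skip
  Position 3 ('b'): unique! => answer = 3

3


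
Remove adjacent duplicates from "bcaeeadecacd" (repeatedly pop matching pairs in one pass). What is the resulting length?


Input: bcaeeadecacd
Stack-based adjacent duplicate removal:
  Read 'b': push. Stack: b
  Read 'c': push. Stack: bc
  Read 'a': push. Stack: bca
  Read 'e': push. Stack: bcae
  Read 'e': matches stack top 'e' => pop. Stack: bca
  Read 'a': matches stack top 'a' => pop. Stack: bc
  Read 'd': push. Stack: bcd
  Read 'e': push. Stack: bcde
  Read 'c': push. Stack: bcdec
  Read 'a': push. Stack: bcdeca
  Read 'c': push. Stack: bcdecac
  Read 'd': push. Stack: bcdecacd
Final stack: "bcdecacd" (length 8)

8


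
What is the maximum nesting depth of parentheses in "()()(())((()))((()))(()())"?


Input: "()()(())((()))((()))(()())"
Tracking depth:
  Position 0 '(': depth becomes 1
  Position 1 ')': depth becomes 0
  Position 2 '(': depth becomes 1
  Position 3 ')': depth becomes 0
  Position 4 '(': depth becomes 1
  Position 5 '(': depth becomes 2
  Position 6 ')': depth becomes 1
  Position 7 ')': depth becomes 0
  Position 8 '(': depth becomes 1
  Position 9 '(': depth becomes 2
  Position 10 '(': depth becomes 3
  Position 11 ')': depth becomes 2
  Position 12 ')': depth becomes 1
  Position 13 ')': depth becomes 0
  Position 14 '(': depth becomes 1
  Position 15 '(': depth becomes 2
  Position 16 '(': depth becomes 3
  Position 17 ')': depth becomes 2
  Position 18 ')': depth becomes 1
  Position 19 ')': depth becomes 0
  Position 20 '(': depth becomes 1
  Position 21 '(': depth becomes 2
  Position 22 ')': depth becomes 1
  Position 23 '(': depth becomes 2
  Position 24 ')': depth becomes 1
  Position 25 ')': depth becomes 0
Maximum depth reached: 3

3


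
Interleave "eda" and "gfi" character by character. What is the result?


Interleaving "eda" and "gfi":
  Position 0: 'e' from first, 'g' from second => "eg"
  Position 1: 'd' from first, 'f' from second => "df"
  Position 2: 'a' from first, 'i' from second => "ai"
Result: egdfai

egdfai


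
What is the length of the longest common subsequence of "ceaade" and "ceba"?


LCS of "ceaade" and "ceba"
DP table:
           c    e    b    a
      0    0    0    0    0
  c   0    1    1    1    1
  e   0    1    2    2    2
  a   0    1    2    2    3
  a   0    1    2    2    3
  d   0    1    2    2    3
  e   0    1    2    2    3
LCS length = dp[6][4] = 3

3


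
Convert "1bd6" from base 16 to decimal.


Input: "1bd6" in base 16
Positional expansion:
  Digit '1' (value 1) x 16^3 = 4096
  Digit 'b' (value 11) x 16^2 = 2816
  Digit 'd' (value 13) x 16^1 = 208
  Digit '6' (value 6) x 16^0 = 6
Sum = 7126

7126


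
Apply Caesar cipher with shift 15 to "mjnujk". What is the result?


Caesar cipher: shift "mjnujk" by 15
  'm' (pos 12) + 15 = pos 1 = 'b'
  'j' (pos 9) + 15 = pos 24 = 'y'
  'n' (pos 13) + 15 = pos 2 = 'c'
  'u' (pos 20) + 15 = pos 9 = 'j'
  'j' (pos 9) + 15 = pos 24 = 'y'
  'k' (pos 10) + 15 = pos 25 = 'z'
Result: bycjyz

bycjyz


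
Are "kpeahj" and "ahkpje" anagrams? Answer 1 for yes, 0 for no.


Strings: "kpeahj", "ahkpje"
Sorted first:  aehjkp
Sorted second: aehjkp
Sorted forms match => anagrams

1


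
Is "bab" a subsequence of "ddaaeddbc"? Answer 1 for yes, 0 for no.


Check if "bab" is a subsequence of "ddaaeddbc"
Greedy scan:
  Position 0 ('d'): no match needed
  Position 1 ('d'): no match needed
  Position 2 ('a'): no match needed
  Position 3 ('a'): no match needed
  Position 4 ('e'): no match needed
  Position 5 ('d'): no match needed
  Position 6 ('d'): no match needed
  Position 7 ('b'): matches sub[0] = 'b'
  Position 8 ('c'): no match needed
Only matched 1/3 characters => not a subsequence

0


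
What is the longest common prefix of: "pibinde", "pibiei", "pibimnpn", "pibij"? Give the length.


Words: pibinde, pibiei, pibimnpn, pibij
  Position 0: all 'p' => match
  Position 1: all 'i' => match
  Position 2: all 'b' => match
  Position 3: all 'i' => match
  Position 4: ('n', 'e', 'm', 'j') => mismatch, stop
LCP = "pibi" (length 4)

4


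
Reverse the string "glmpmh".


Input: glmpmh
Reading characters right to left:
  Position 5: 'h'
  Position 4: 'm'
  Position 3: 'p'
  Position 2: 'm'
  Position 1: 'l'
  Position 0: 'g'
Reversed: hmpmlg

hmpmlg


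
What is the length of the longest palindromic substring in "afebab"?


Input: "afebab"
Checking substrings for palindromes:
  [3:6] "bab" (len 3) => palindrome
Longest palindromic substring: "bab" with length 3

3


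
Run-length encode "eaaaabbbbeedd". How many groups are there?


Input: eaaaabbbbeedd
Scanning for consecutive runs:
  Group 1: 'e' x 1 (positions 0-0)
  Group 2: 'a' x 4 (positions 1-4)
  Group 3: 'b' x 4 (positions 5-8)
  Group 4: 'e' x 2 (positions 9-10)
  Group 5: 'd' x 2 (positions 11-12)
Total groups: 5

5


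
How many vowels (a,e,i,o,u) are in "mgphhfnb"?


Input: mgphhfnb
Checking each character:
  'm' at position 0: consonant
  'g' at position 1: consonant
  'p' at position 2: consonant
  'h' at position 3: consonant
  'h' at position 4: consonant
  'f' at position 5: consonant
  'n' at position 6: consonant
  'b' at position 7: consonant
Total vowels: 0

0


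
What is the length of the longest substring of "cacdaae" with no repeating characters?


Input: "cacdaae"
Sliding window (track last position of each char):
  Position 0 ('c'): window [0,0] length 1 -- new best
  Position 1 ('a'): window [0,1] length 2 -- new best
  Position 2 ('c'): repeat (last at 0), move window start to 1
  Position 2 ('c'): window [1,2] length 2
  Position 3 ('d'): window [1,3] length 3 -- new best
  Position 4 ('a'): repeat (last at 1), move window start to 2
  Position 4 ('a'): window [2,4] length 3
  Position 5 ('a'): repeat (last at 4), move window start to 5
  Position 5 ('a'): window [5,5] length 1
  Position 6 ('e'): window [5,6] length 2
Longest substring with no repeats: "acd" with length 3

3


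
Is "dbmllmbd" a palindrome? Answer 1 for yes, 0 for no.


Input: dbmllmbd
Reversed: dbmllmbd
  Compare pos 0 ('d') with pos 7 ('d'): match
  Compare pos 1 ('b') with pos 6 ('b'): match
  Compare pos 2 ('m') with pos 5 ('m'): match
  Compare pos 3 ('l') with pos 4 ('l'): match
Result: palindrome

1


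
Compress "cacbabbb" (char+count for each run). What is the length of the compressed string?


Input: cacbabbb
Runs:
  'c' x 1 => "c1"
  'a' x 1 => "a1"
  'c' x 1 => "c1"
  'b' x 1 => "b1"
  'a' x 1 => "a1"
  'b' x 3 => "b3"
Compressed: "c1a1c1b1a1b3"
Compressed length: 12

12


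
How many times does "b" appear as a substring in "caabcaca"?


Searching for "b" in "caabcaca"
Scanning each position:
  Position 0: "c" => no
  Position 1: "a" => no
  Position 2: "a" => no
  Position 3: "b" => MATCH
  Position 4: "c" => no
  Position 5: "a" => no
  Position 6: "c" => no
  Position 7: "a" => no
Total occurrences: 1

1


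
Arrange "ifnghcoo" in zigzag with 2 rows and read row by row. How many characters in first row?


Zigzag "ifnghcoo" into 2 rows:
Placing characters:
  'i' => row 0
  'f' => row 1
  'n' => row 0
  'g' => row 1
  'h' => row 0
  'c' => row 1
  'o' => row 0
  'o' => row 1
Rows:
  Row 0: "inho"
  Row 1: "fgco"
First row length: 4

4


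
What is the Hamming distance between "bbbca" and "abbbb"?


Comparing "bbbca" and "abbbb" position by position:
  Position 0: 'b' vs 'a' => differ
  Position 1: 'b' vs 'b' => same
  Position 2: 'b' vs 'b' => same
  Position 3: 'c' vs 'b' => differ
  Position 4: 'a' vs 'b' => differ
Total differences (Hamming distance): 3

3


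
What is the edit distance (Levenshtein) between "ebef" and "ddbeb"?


Computing edit distance: "ebef" -> "ddbeb"
DP table:
           d    d    b    e    b
      0    1    2    3    4    5
  e   1    1    2    3    3    4
  b   2    2    2    2    3    3
  e   3    3    3    3    2    3
  f   4    4    4    4    3    3
Edit distance = dp[4][5] = 3

3


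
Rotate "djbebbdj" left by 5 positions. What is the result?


Input: "djbebbdj", rotate left by 5
First 5 characters: "djbeb"
Remaining characters: "bdj"
Concatenate remaining + first: "bdj" + "djbeb" = "bdjdjbeb"

bdjdjbeb


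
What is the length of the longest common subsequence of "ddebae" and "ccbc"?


LCS of "ddebae" and "ccbc"
DP table:
           c    c    b    c
      0    0    0    0    0
  d   0    0    0    0    0
  d   0    0    0    0    0
  e   0    0    0    0    0
  b   0    0    0    1    1
  a   0    0    0    1    1
  e   0    0    0    1    1
LCS length = dp[6][4] = 1

1


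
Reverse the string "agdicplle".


Input: agdicplle
Reading characters right to left:
  Position 8: 'e'
  Position 7: 'l'
  Position 6: 'l'
  Position 5: 'p'
  Position 4: 'c'
  Position 3: 'i'
  Position 2: 'd'
  Position 1: 'g'
  Position 0: 'a'
Reversed: ellpcidga

ellpcidga


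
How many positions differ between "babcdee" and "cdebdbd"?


Comparing "babcdee" and "cdebdbd" position by position:
  Position 0: 'b' vs 'c' => DIFFER
  Position 1: 'a' vs 'd' => DIFFER
  Position 2: 'b' vs 'e' => DIFFER
  Position 3: 'c' vs 'b' => DIFFER
  Position 4: 'd' vs 'd' => same
  Position 5: 'e' vs 'b' => DIFFER
  Position 6: 'e' vs 'd' => DIFFER
Positions that differ: 6

6


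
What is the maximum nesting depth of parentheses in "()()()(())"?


Input: "()()()(())"
Tracking depth:
  Position 0 '(': depth becomes 1
  Position 1 ')': depth becomes 0
  Position 2 '(': depth becomes 1
  Position 3 ')': depth becomes 0
  Position 4 '(': depth becomes 1
  Position 5 ')': depth becomes 0
  Position 6 '(': depth becomes 1
  Position 7 '(': depth becomes 2
  Position 8 ')': depth becomes 1
  Position 9 ')': depth becomes 0
Maximum depth reached: 2

2


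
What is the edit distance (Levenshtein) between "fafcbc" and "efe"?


Computing edit distance: "fafcbc" -> "efe"
DP table:
           e    f    e
      0    1    2    3
  f   1    1    1    2
  a   2    2    2    2
  f   3    3    2    3
  c   4    4    3    3
  b   5    5    4    4
  c   6    6    5    5
Edit distance = dp[6][3] = 5

5


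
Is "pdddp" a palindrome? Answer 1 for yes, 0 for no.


Input: pdddp
Reversed: pdddp
  Compare pos 0 ('p') with pos 4 ('p'): match
  Compare pos 1 ('d') with pos 3 ('d'): match
Result: palindrome

1


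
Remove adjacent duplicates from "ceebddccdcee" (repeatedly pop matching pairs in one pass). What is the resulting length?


Input: ceebddccdcee
Stack-based adjacent duplicate removal:
  Read 'c': push. Stack: c
  Read 'e': push. Stack: ce
  Read 'e': matches stack top 'e' => pop. Stack: c
  Read 'b': push. Stack: cb
  Read 'd': push. Stack: cbd
  Read 'd': matches stack top 'd' => pop. Stack: cb
  Read 'c': push. Stack: cbc
  Read 'c': matches stack top 'c' => pop. Stack: cb
  Read 'd': push. Stack: cbd
  Read 'c': push. Stack: cbdc
  Read 'e': push. Stack: cbdce
  Read 'e': matches stack top 'e' => pop. Stack: cbdc
Final stack: "cbdc" (length 4)

4


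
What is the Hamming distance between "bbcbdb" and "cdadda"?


Comparing "bbcbdb" and "cdadda" position by position:
  Position 0: 'b' vs 'c' => differ
  Position 1: 'b' vs 'd' => differ
  Position 2: 'c' vs 'a' => differ
  Position 3: 'b' vs 'd' => differ
  Position 4: 'd' vs 'd' => same
  Position 5: 'b' vs 'a' => differ
Total differences (Hamming distance): 5

5


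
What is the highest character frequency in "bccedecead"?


Input: bccedecead
Character counts:
  'a': 1
  'b': 1
  'c': 3
  'd': 2
  'e': 3
Maximum frequency: 3

3


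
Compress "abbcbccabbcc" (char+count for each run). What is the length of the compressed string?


Input: abbcbccabbcc
Runs:
  'a' x 1 => "a1"
  'b' x 2 => "b2"
  'c' x 1 => "c1"
  'b' x 1 => "b1"
  'c' x 2 => "c2"
  'a' x 1 => "a1"
  'b' x 2 => "b2"
  'c' x 2 => "c2"
Compressed: "a1b2c1b1c2a1b2c2"
Compressed length: 16

16


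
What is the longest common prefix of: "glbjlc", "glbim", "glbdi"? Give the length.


Words: glbjlc, glbim, glbdi
  Position 0: all 'g' => match
  Position 1: all 'l' => match
  Position 2: all 'b' => match
  Position 3: ('j', 'i', 'd') => mismatch, stop
LCP = "glb" (length 3)

3


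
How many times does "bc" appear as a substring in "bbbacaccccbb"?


Searching for "bc" in "bbbacaccccbb"
Scanning each position:
  Position 0: "bb" => no
  Position 1: "bb" => no
  Position 2: "ba" => no
  Position 3: "ac" => no
  Position 4: "ca" => no
  Position 5: "ac" => no
  Position 6: "cc" => no
  Position 7: "cc" => no
  Position 8: "cc" => no
  Position 9: "cb" => no
  Position 10: "bb" => no
Total occurrences: 0

0


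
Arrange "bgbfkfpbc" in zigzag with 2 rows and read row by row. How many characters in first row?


Zigzag "bgbfkfpbc" into 2 rows:
Placing characters:
  'b' => row 0
  'g' => row 1
  'b' => row 0
  'f' => row 1
  'k' => row 0
  'f' => row 1
  'p' => row 0
  'b' => row 1
  'c' => row 0
Rows:
  Row 0: "bbkpc"
  Row 1: "gffb"
First row length: 5

5


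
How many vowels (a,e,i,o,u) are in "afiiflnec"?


Input: afiiflnec
Checking each character:
  'a' at position 0: vowel (running total: 1)
  'f' at position 1: consonant
  'i' at position 2: vowel (running total: 2)
  'i' at position 3: vowel (running total: 3)
  'f' at position 4: consonant
  'l' at position 5: consonant
  'n' at position 6: consonant
  'e' at position 7: vowel (running total: 4)
  'c' at position 8: consonant
Total vowels: 4

4


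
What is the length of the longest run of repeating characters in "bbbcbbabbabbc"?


Input: "bbbcbbabbabbc"
Scanning for longest run:
  Position 1 ('b'): continues run of 'b', length=2
  Position 2 ('b'): continues run of 'b', length=3
  Position 3 ('c'): new char, reset run to 1
  Position 4 ('b'): new char, reset run to 1
  Position 5 ('b'): continues run of 'b', length=2
  Position 6 ('a'): new char, reset run to 1
  Position 7 ('b'): new char, reset run to 1
  Position 8 ('b'): continues run of 'b', length=2
  Position 9 ('a'): new char, reset run to 1
  Position 10 ('b'): new char, reset run to 1
  Position 11 ('b'): continues run of 'b', length=2
  Position 12 ('c'): new char, reset run to 1
Longest run: 'b' with length 3

3


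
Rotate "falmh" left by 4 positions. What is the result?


Input: "falmh", rotate left by 4
First 4 characters: "falm"
Remaining characters: "h"
Concatenate remaining + first: "h" + "falm" = "hfalm"

hfalm


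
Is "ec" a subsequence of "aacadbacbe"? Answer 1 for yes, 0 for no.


Check if "ec" is a subsequence of "aacadbacbe"
Greedy scan:
  Position 0 ('a'): no match needed
  Position 1 ('a'): no match needed
  Position 2 ('c'): no match needed
  Position 3 ('a'): no match needed
  Position 4 ('d'): no match needed
  Position 5 ('b'): no match needed
  Position 6 ('a'): no match needed
  Position 7 ('c'): no match needed
  Position 8 ('b'): no match needed
  Position 9 ('e'): matches sub[0] = 'e'
Only matched 1/2 characters => not a subsequence

0


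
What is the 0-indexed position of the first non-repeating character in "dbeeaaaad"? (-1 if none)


Input: dbeeaaaad
Character frequencies:
  'a': 4
  'b': 1
  'd': 2
  'e': 2
Scanning left to right for freq == 1:
  Position 0 ('d'): freq=2, skip
  Position 1 ('b'): unique! => answer = 1

1


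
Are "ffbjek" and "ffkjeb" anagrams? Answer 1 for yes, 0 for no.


Strings: "ffbjek", "ffkjeb"
Sorted first:  beffjk
Sorted second: beffjk
Sorted forms match => anagrams

1


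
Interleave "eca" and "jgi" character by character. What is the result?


Interleaving "eca" and "jgi":
  Position 0: 'e' from first, 'j' from second => "ej"
  Position 1: 'c' from first, 'g' from second => "cg"
  Position 2: 'a' from first, 'i' from second => "ai"
Result: ejcgai

ejcgai


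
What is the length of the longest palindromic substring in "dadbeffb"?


Input: "dadbeffb"
Checking substrings for palindromes:
  [0:3] "dad" (len 3) => palindrome
  [5:7] "ff" (len 2) => palindrome
Longest palindromic substring: "dad" with length 3

3


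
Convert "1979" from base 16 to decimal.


Input: "1979" in base 16
Positional expansion:
  Digit '1' (value 1) x 16^3 = 4096
  Digit '9' (value 9) x 16^2 = 2304
  Digit '7' (value 7) x 16^1 = 112
  Digit '9' (value 9) x 16^0 = 9
Sum = 6521

6521


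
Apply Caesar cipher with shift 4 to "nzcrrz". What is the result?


Caesar cipher: shift "nzcrrz" by 4
  'n' (pos 13) + 4 = pos 17 = 'r'
  'z' (pos 25) + 4 = pos 3 = 'd'
  'c' (pos 2) + 4 = pos 6 = 'g'
  'r' (pos 17) + 4 = pos 21 = 'v'
  'r' (pos 17) + 4 = pos 21 = 'v'
  'z' (pos 25) + 4 = pos 3 = 'd'
Result: rdgvvd

rdgvvd


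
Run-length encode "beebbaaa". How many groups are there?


Input: beebbaaa
Scanning for consecutive runs:
  Group 1: 'b' x 1 (positions 0-0)
  Group 2: 'e' x 2 (positions 1-2)
  Group 3: 'b' x 2 (positions 3-4)
  Group 4: 'a' x 3 (positions 5-7)
Total groups: 4

4


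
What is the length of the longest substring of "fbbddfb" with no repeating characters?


Input: "fbbddfb"
Sliding window (track last position of each char):
  Position 0 ('f'): window [0,0] length 1 -- new best
  Position 1 ('b'): window [0,1] length 2 -- new best
  Position 2 ('b'): repeat (last at 1), move window start to 2
  Position 2 ('b'): window [2,2] length 1
  Position 3 ('d'): window [2,3] length 2
  Position 4 ('d'): repeat (last at 3), move window start to 4
  Position 4 ('d'): window [4,4] length 1
  Position 5 ('f'): window [4,5] length 2
  Position 6 ('b'): window [4,6] length 3 -- new best
Longest substring with no repeats: "dfb" with length 3

3


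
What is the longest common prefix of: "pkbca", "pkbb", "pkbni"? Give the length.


Words: pkbca, pkbb, pkbni
  Position 0: all 'p' => match
  Position 1: all 'k' => match
  Position 2: all 'b' => match
  Position 3: ('c', 'b', 'n') => mismatch, stop
LCP = "pkb" (length 3)

3


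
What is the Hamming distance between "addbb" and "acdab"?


Comparing "addbb" and "acdab" position by position:
  Position 0: 'a' vs 'a' => same
  Position 1: 'd' vs 'c' => differ
  Position 2: 'd' vs 'd' => same
  Position 3: 'b' vs 'a' => differ
  Position 4: 'b' vs 'b' => same
Total differences (Hamming distance): 2

2


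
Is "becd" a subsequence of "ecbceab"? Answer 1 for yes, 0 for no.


Check if "becd" is a subsequence of "ecbceab"
Greedy scan:
  Position 0 ('e'): no match needed
  Position 1 ('c'): no match needed
  Position 2 ('b'): matches sub[0] = 'b'
  Position 3 ('c'): no match needed
  Position 4 ('e'): matches sub[1] = 'e'
  Position 5 ('a'): no match needed
  Position 6 ('b'): no match needed
Only matched 2/4 characters => not a subsequence

0


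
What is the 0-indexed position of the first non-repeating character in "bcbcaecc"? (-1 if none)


Input: bcbcaecc
Character frequencies:
  'a': 1
  'b': 2
  'c': 4
  'e': 1
Scanning left to right for freq == 1:
  Position 0 ('b'): freq=2, skip
  Position 1 ('c'): freq=4, skip
  Position 2 ('b'): freq=2, skip
  Position 3 ('c'): freq=4, skip
  Position 4 ('a'): unique! => answer = 4

4


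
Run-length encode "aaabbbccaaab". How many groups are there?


Input: aaabbbccaaab
Scanning for consecutive runs:
  Group 1: 'a' x 3 (positions 0-2)
  Group 2: 'b' x 3 (positions 3-5)
  Group 3: 'c' x 2 (positions 6-7)
  Group 4: 'a' x 3 (positions 8-10)
  Group 5: 'b' x 1 (positions 11-11)
Total groups: 5

5


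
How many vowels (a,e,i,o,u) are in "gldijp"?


Input: gldijp
Checking each character:
  'g' at position 0: consonant
  'l' at position 1: consonant
  'd' at position 2: consonant
  'i' at position 3: vowel (running total: 1)
  'j' at position 4: consonant
  'p' at position 5: consonant
Total vowels: 1

1


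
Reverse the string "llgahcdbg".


Input: llgahcdbg
Reading characters right to left:
  Position 8: 'g'
  Position 7: 'b'
  Position 6: 'd'
  Position 5: 'c'
  Position 4: 'h'
  Position 3: 'a'
  Position 2: 'g'
  Position 1: 'l'
  Position 0: 'l'
Reversed: gbdchagll

gbdchagll


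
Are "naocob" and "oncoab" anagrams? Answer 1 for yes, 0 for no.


Strings: "naocob", "oncoab"
Sorted first:  abcnoo
Sorted second: abcnoo
Sorted forms match => anagrams

1


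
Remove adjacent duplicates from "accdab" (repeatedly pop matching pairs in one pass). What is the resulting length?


Input: accdab
Stack-based adjacent duplicate removal:
  Read 'a': push. Stack: a
  Read 'c': push. Stack: ac
  Read 'c': matches stack top 'c' => pop. Stack: a
  Read 'd': push. Stack: ad
  Read 'a': push. Stack: ada
  Read 'b': push. Stack: adab
Final stack: "adab" (length 4)

4


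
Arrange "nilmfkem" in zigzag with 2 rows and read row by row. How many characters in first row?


Zigzag "nilmfkem" into 2 rows:
Placing characters:
  'n' => row 0
  'i' => row 1
  'l' => row 0
  'm' => row 1
  'f' => row 0
  'k' => row 1
  'e' => row 0
  'm' => row 1
Rows:
  Row 0: "nlfe"
  Row 1: "imkm"
First row length: 4

4


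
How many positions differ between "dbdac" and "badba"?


Comparing "dbdac" and "badba" position by position:
  Position 0: 'd' vs 'b' => DIFFER
  Position 1: 'b' vs 'a' => DIFFER
  Position 2: 'd' vs 'd' => same
  Position 3: 'a' vs 'b' => DIFFER
  Position 4: 'c' vs 'a' => DIFFER
Positions that differ: 4

4


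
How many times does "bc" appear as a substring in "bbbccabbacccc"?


Searching for "bc" in "bbbccabbacccc"
Scanning each position:
  Position 0: "bb" => no
  Position 1: "bb" => no
  Position 2: "bc" => MATCH
  Position 3: "cc" => no
  Position 4: "ca" => no
  Position 5: "ab" => no
  Position 6: "bb" => no
  Position 7: "ba" => no
  Position 8: "ac" => no
  Position 9: "cc" => no
  Position 10: "cc" => no
  Position 11: "cc" => no
Total occurrences: 1

1


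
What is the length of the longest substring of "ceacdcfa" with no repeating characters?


Input: "ceacdcfa"
Sliding window (track last position of each char):
  Position 0 ('c'): window [0,0] length 1 -- new best
  Position 1 ('e'): window [0,1] length 2 -- new best
  Position 2 ('a'): window [0,2] length 3 -- new best
  Position 3 ('c'): repeat (last at 0), move window start to 1
  Position 3 ('c'): window [1,3] length 3
  Position 4 ('d'): window [1,4] length 4 -- new best
  Position 5 ('c'): repeat (last at 3), move window start to 4
  Position 5 ('c'): window [4,5] length 2
  Position 6 ('f'): window [4,6] length 3
  Position 7 ('a'): window [4,7] length 4
Longest substring with no repeats: "eacd" with length 4

4


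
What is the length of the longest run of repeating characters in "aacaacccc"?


Input: "aacaacccc"
Scanning for longest run:
  Position 1 ('a'): continues run of 'a', length=2
  Position 2 ('c'): new char, reset run to 1
  Position 3 ('a'): new char, reset run to 1
  Position 4 ('a'): continues run of 'a', length=2
  Position 5 ('c'): new char, reset run to 1
  Position 6 ('c'): continues run of 'c', length=2
  Position 7 ('c'): continues run of 'c', length=3
  Position 8 ('c'): continues run of 'c', length=4
Longest run: 'c' with length 4

4


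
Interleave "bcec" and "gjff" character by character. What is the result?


Interleaving "bcec" and "gjff":
  Position 0: 'b' from first, 'g' from second => "bg"
  Position 1: 'c' from first, 'j' from second => "cj"
  Position 2: 'e' from first, 'f' from second => "ef"
  Position 3: 'c' from first, 'f' from second => "cf"
Result: bgcjefcf

bgcjefcf


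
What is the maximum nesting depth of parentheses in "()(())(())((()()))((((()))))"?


Input: "()(())(())((()()))((((()))))"
Tracking depth:
  Position 0 '(': depth becomes 1
  Position 1 ')': depth becomes 0
  Position 2 '(': depth becomes 1
  Position 3 '(': depth becomes 2
  Position 4 ')': depth becomes 1
  Position 5 ')': depth becomes 0
  Position 6 '(': depth becomes 1
  Position 7 '(': depth becomes 2
  Position 8 ')': depth becomes 1
  Position 9 ')': depth becomes 0
  Position 10 '(': depth becomes 1
  Position 11 '(': depth becomes 2
  Position 12 '(': depth becomes 3
  Position 13 ')': depth becomes 2
  Position 14 '(': depth becomes 3
  Position 15 ')': depth becomes 2
  Position 16 ')': depth becomes 1
  Position 17 ')': depth becomes 0
  Position 18 '(': depth becomes 1
  Position 19 '(': depth becomes 2
  Position 20 '(': depth becomes 3
  Position 21 '(': depth becomes 4
  Position 22 '(': depth becomes 5
  Position 23 ')': depth becomes 4
  Position 24 ')': depth becomes 3
  Position 25 ')': depth becomes 2
  Position 26 ')': depth becomes 1
  Position 27 ')': depth becomes 0
Maximum depth reached: 5

5


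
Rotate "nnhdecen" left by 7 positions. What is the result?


Input: "nnhdecen", rotate left by 7
First 7 characters: "nnhdece"
Remaining characters: "n"
Concatenate remaining + first: "n" + "nnhdece" = "nnnhdece"

nnnhdece


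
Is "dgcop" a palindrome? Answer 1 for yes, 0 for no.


Input: dgcop
Reversed: pocgd
  Compare pos 0 ('d') with pos 4 ('p'): MISMATCH
  Compare pos 1 ('g') with pos 3 ('o'): MISMATCH
Result: not a palindrome

0


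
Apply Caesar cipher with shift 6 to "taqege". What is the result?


Caesar cipher: shift "taqege" by 6
  't' (pos 19) + 6 = pos 25 = 'z'
  'a' (pos 0) + 6 = pos 6 = 'g'
  'q' (pos 16) + 6 = pos 22 = 'w'
  'e' (pos 4) + 6 = pos 10 = 'k'
  'g' (pos 6) + 6 = pos 12 = 'm'
  'e' (pos 4) + 6 = pos 10 = 'k'
Result: zgwkmk

zgwkmk


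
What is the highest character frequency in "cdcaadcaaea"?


Input: cdcaadcaaea
Character counts:
  'a': 5
  'c': 3
  'd': 2
  'e': 1
Maximum frequency: 5

5


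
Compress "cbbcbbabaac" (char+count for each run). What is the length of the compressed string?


Input: cbbcbbabaac
Runs:
  'c' x 1 => "c1"
  'b' x 2 => "b2"
  'c' x 1 => "c1"
  'b' x 2 => "b2"
  'a' x 1 => "a1"
  'b' x 1 => "b1"
  'a' x 2 => "a2"
  'c' x 1 => "c1"
Compressed: "c1b2c1b2a1b1a2c1"
Compressed length: 16

16


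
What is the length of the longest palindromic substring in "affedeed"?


Input: "affedeed"
Checking substrings for palindromes:
  [4:8] "deed" (len 4) => palindrome
  [3:6] "ede" (len 3) => palindrome
  [1:3] "ff" (len 2) => palindrome
  [5:7] "ee" (len 2) => palindrome
Longest palindromic substring: "deed" with length 4

4


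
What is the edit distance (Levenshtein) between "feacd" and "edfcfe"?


Computing edit distance: "feacd" -> "edfcfe"
DP table:
           e    d    f    c    f    e
      0    1    2    3    4    5    6
  f   1    1    2    2    3    4    5
  e   2    1    2    3    3    4    4
  a   3    2    2    3    4    4    5
  c   4    3    3    3    3    4    5
  d   5    4    3    4    4    4    5
Edit distance = dp[5][6] = 5

5


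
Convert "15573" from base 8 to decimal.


Input: "15573" in base 8
Positional expansion:
  Digit '1' (value 1) x 8^4 = 4096
  Digit '5' (value 5) x 8^3 = 2560
  Digit '5' (value 5) x 8^2 = 320
  Digit '7' (value 7) x 8^1 = 56
  Digit '3' (value 3) x 8^0 = 3
Sum = 7035

7035


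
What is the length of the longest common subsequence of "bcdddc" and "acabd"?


LCS of "bcdddc" and "acabd"
DP table:
           a    c    a    b    d
      0    0    0    0    0    0
  b   0    0    0    0    1    1
  c   0    0    1    1    1    1
  d   0    0    1    1    1    2
  d   0    0    1    1    1    2
  d   0    0    1    1    1    2
  c   0    0    1    1    1    2
LCS length = dp[6][5] = 2

2


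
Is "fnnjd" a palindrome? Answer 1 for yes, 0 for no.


Input: fnnjd
Reversed: djnnf
  Compare pos 0 ('f') with pos 4 ('d'): MISMATCH
  Compare pos 1 ('n') with pos 3 ('j'): MISMATCH
Result: not a palindrome

0


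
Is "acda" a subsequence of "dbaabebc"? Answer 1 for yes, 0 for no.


Check if "acda" is a subsequence of "dbaabebc"
Greedy scan:
  Position 0 ('d'): no match needed
  Position 1 ('b'): no match needed
  Position 2 ('a'): matches sub[0] = 'a'
  Position 3 ('a'): no match needed
  Position 4 ('b'): no match needed
  Position 5 ('e'): no match needed
  Position 6 ('b'): no match needed
  Position 7 ('c'): matches sub[1] = 'c'
Only matched 2/4 characters => not a subsequence

0


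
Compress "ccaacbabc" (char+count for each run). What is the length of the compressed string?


Input: ccaacbabc
Runs:
  'c' x 2 => "c2"
  'a' x 2 => "a2"
  'c' x 1 => "c1"
  'b' x 1 => "b1"
  'a' x 1 => "a1"
  'b' x 1 => "b1"
  'c' x 1 => "c1"
Compressed: "c2a2c1b1a1b1c1"
Compressed length: 14

14


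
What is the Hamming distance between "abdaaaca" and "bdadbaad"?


Comparing "abdaaaca" and "bdadbaad" position by position:
  Position 0: 'a' vs 'b' => differ
  Position 1: 'b' vs 'd' => differ
  Position 2: 'd' vs 'a' => differ
  Position 3: 'a' vs 'd' => differ
  Position 4: 'a' vs 'b' => differ
  Position 5: 'a' vs 'a' => same
  Position 6: 'c' vs 'a' => differ
  Position 7: 'a' vs 'd' => differ
Total differences (Hamming distance): 7

7
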